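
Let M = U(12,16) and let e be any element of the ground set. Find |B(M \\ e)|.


Deleting e from U(12,16) gives U(12,15) since n > r.
Bases of U(12,15) = C(15,12) = 15! / (12! * 3!) = 455.

455


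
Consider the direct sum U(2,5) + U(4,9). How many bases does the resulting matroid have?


Bases of a direct sum M1 + M2: |B| = |B(M1)| * |B(M2)|.
|B(U(2,5))| = C(5,2) = 10.
|B(U(4,9))| = C(9,4) = 126.
Total bases = 10 * 126 = 1260.

1260


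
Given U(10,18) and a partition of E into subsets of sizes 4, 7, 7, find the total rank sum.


r(Ai) = min(|Ai|, 10) for each part.
Sum = min(4,10) + min(7,10) + min(7,10)
    = 4 + 7 + 7
    = 18.

18


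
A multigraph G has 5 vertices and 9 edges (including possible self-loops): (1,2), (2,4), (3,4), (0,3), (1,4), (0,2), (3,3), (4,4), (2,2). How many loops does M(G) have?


In a graphic matroid, a loop is a self-loop edge (u,u) with rank 0.
Examining all 9 edges for self-loops...
Self-loops found: (3,3), (4,4), (2,2)
Number of loops = 3.

3


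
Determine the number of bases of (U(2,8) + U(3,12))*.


(M1+M2)* = M1* + M2*.
M1* = U(6,8), bases: C(8,6) = 28.
M2* = U(9,12), bases: C(12,9) = 220.
|B(M*)| = 28 * 220 = 6160.

6160


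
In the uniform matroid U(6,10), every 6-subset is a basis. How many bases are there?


Bases of U(6,10) are all 6-element subsets of the 10-element ground set.
Number of bases = C(10,6).
(10 choose 6) = 210.

210


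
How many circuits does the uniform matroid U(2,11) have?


In U(2,11), circuits are the (3)-element subsets.
Any set of 3 elements is dependent, and removing any one element gives
an independent set of size 2, so it is a minimal dependent set.
Number of circuits = (11 choose 3) = 165.

165


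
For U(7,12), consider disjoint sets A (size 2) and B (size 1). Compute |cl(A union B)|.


|A union B| = 2 + 1 = 3 (disjoint).
In U(7,12), cl(S) = S if |S| < 7, else cl(S) = E.
Since 3 < 7, cl(A union B) = A union B.
|cl(A union B)| = 3.

3


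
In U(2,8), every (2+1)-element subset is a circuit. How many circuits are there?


In U(2,8), circuits are the (3)-element subsets.
Any set of 3 elements is dependent, and removing any one element gives
an independent set of size 2, so it is a minimal dependent set.
Number of circuits = C(8,3) = (8 * 7 * 6) / (1 * 2 * 3) = 56.

56


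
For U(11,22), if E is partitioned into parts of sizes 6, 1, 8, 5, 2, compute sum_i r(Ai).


r(Ai) = min(|Ai|, 11) for each part.
Sum = min(6,11) + min(1,11) + min(8,11) + min(5,11) + min(2,11)
    = 6 + 1 + 8 + 5 + 2
    = 22.

22


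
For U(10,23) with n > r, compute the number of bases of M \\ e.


Deleting e from U(10,23) gives U(10,22) since n > r.
Bases of U(10,22) = C(22,10) = 646646.

646646


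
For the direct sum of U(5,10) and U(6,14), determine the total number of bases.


Bases of a direct sum M1 + M2: |B| = |B(M1)| * |B(M2)|.
|B(U(5,10))| = C(10,5) = 252.
|B(U(6,14))| = C(14,6) = 3003.
Total bases = 252 * 3003 = 756756.

756756


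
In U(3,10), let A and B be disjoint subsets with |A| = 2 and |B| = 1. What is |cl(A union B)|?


|A union B| = 2 + 1 = 3 (disjoint).
In U(3,10), cl(S) = S if |S| < 3, else cl(S) = E.
Since 3 >= 3, cl(A union B) = E.
|cl(A union B)| = 10.

10


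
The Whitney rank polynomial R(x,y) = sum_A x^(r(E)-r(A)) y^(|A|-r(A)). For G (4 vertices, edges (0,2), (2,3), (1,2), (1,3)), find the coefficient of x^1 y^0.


R(x,y) = sum over A in 2^E of x^(r(E)-r(A)) * y^(|A|-r(A)).
G has 4 vertices, 4 edges. r(E) = 3.
Enumerate all 2^4 = 16 subsets.
Count subsets with r(E)-r(A)=1 and |A|-r(A)=0: 6.

6


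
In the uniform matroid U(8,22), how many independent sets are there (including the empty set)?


Independent sets of U(8,22) are all subsets of size <= 8.
Count = C(22,0) + C(22,1) + C(22,2) + C(22,3) + C(22,4) + C(22,5) + C(22,6) + C(22,7) + C(22,8)
     = 1 + 22 + 231 + 1540 + 7315 + 26334 + 74613 + 170544 + 319770
     = 600370.

600370


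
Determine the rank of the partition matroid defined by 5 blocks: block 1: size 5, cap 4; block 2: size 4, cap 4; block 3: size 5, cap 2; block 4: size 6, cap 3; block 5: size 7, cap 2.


Rank of a partition matroid = sum of min(|Si|, ci) for each block.
= min(5,4) + min(4,4) + min(5,2) + min(6,3) + min(7,2)
= 4 + 4 + 2 + 3 + 2
= 15.

15


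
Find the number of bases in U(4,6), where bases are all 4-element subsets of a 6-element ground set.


Bases of U(4,6) are all 4-element subsets of the 6-element ground set.
Number of bases = C(6,4).
C(6,4) = 6! / (4! * 2!) = 15.

15


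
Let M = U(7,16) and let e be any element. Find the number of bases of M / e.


Contracting e from U(7,16) gives U(6,15).
Bases of U(6,15) = C(15,6) = 15! / (6! * 9!) = 5005.

5005


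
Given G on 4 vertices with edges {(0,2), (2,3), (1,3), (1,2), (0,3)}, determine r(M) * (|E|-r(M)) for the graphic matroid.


r(M) = |V| - c = 4 - 1 = 3.
nullity = |E| - r(M) = 5 - 3 = 2.
Product = 3 * 2 = 6.

6


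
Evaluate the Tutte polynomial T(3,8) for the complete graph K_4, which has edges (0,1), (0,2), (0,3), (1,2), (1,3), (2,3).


T(K_4; x,y) = x^3 + 3x^2 + 4xy + 2x + y^3 + 3y^2 + 2y.
Substituting x=3, y=8:
= 27 + 27 + 96 + 6 + 512 + 192 + 16
= 876.

876


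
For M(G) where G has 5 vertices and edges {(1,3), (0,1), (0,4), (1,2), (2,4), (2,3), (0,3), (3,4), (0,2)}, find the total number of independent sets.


An independent set in a graphic matroid is an acyclic edge subset.
G has 5 vertices and 9 edges.
Enumerate all 2^9 = 512 subsets, checking for acyclicity.
Total independent sets = 198.

198


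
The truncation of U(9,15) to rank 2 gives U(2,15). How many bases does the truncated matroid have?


Truncating U(9,15) to rank 2 gives U(2,15).
Bases of U(2,15) are all 2-element subsets of 15 elements.
Number of bases = (15 choose 2) = 105.

105


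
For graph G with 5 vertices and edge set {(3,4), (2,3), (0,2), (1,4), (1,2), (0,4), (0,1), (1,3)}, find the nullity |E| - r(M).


Cycle rank (nullity) = |E| - r(M) = |E| - (|V| - c).
|E| = 8, |V| = 5, c = 1.
Nullity = 8 - (5 - 1) = 8 - 4 = 4.

4


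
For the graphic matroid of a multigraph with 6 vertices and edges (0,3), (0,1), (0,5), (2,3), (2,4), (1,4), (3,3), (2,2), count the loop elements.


In a graphic matroid, a loop is a self-loop edge (u,u) with rank 0.
Examining all 8 edges for self-loops...
Self-loops found: (3,3), (2,2)
Number of loops = 2.

2


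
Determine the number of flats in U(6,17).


Flats of U(6,17): every subset of size < 6 is a flat, plus E itself.
Count = (17 choose 0) + (17 choose 1) + (17 choose 2) + (17 choose 3) + (17 choose 4) + (17 choose 5) + 1
     = 1 + 17 + 136 + 680 + 2380 + 6188 + 1
     = 9403.

9403


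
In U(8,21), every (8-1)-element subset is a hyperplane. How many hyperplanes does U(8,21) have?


Hyperplanes of U(8,21) are flats of rank 7.
In a uniform matroid, these are exactly the (7)-element subsets.
Count = C(21,7) = 21! / (7! * 14!) = 116280.

116280


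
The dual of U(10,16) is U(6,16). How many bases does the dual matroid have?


The dual of U(r,n) is U(n-r, n) = U(6,16).
Bases of U(6,16) are all (6)-element subsets.
|B(M*)| = C(16,6) = 16! / (6! * 10!) = 8008.

8008


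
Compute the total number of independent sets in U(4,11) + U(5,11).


For a direct sum, |I(M1+M2)| = |I(M1)| * |I(M2)|.
|I(U(4,11))| = sum C(11,k) for k=0..4 = 562.
|I(U(5,11))| = sum C(11,k) for k=0..5 = 1024.
Total = 562 * 1024 = 575488.

575488


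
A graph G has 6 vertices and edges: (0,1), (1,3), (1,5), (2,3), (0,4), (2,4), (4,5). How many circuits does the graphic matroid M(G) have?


A circuit in a graphic matroid = edge set of a simple cycle.
G has 6 vertices and 7 edges.
Enumerating all minimal edge subsets forming cycles...
Total circuits found: 3.

3


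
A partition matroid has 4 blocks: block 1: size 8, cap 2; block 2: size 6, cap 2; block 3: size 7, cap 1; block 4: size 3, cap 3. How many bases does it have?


A basis picks exactly ci elements from block i.
Number of bases = product of C(|Si|, ci).
= C(8,2) * C(6,2) * C(7,1) * C(3,3)
= 28 * 15 * 7 * 1
= 2940.

2940


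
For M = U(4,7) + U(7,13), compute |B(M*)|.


(M1+M2)* = M1* + M2*.
M1* = U(3,7), bases: C(7,3) = 35.
M2* = U(6,13), bases: C(13,6) = 1716.
|B(M*)| = 35 * 1716 = 60060.

60060


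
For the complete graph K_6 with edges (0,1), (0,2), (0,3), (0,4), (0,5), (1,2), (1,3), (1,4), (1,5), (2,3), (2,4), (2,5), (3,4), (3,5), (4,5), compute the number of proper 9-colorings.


P(K_6, k) = k(k-1)(k-2)...(k-5).
P(9) = (9) * (8) * (7) * (6) * (5) * (4) = 60480.

60480


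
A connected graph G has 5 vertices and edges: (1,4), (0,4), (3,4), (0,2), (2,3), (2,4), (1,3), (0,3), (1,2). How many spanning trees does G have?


By Kirchhoff's matrix tree theorem, the number of spanning trees equals
the determinant of any cofactor of the Laplacian matrix L.
G has 5 vertices and 9 edges.
Computing the (4 x 4) cofactor determinant gives 75.

75


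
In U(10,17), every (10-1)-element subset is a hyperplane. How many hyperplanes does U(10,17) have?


Hyperplanes of U(10,17) are flats of rank 9.
In a uniform matroid, these are exactly the (9)-element subsets.
Count = C(17,9) = 17! / (9! * 8!) = 24310.

24310


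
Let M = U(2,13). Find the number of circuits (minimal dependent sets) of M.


In U(2,13), circuits are the (3)-element subsets.
Any set of 3 elements is dependent, and removing any one element gives
an independent set of size 2, so it is a minimal dependent set.
Number of circuits = C(13,3) = 13! / (3! * 10!) = 286.

286


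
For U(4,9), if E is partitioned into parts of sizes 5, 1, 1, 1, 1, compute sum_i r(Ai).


r(Ai) = min(|Ai|, 4) for each part.
Sum = min(5,4) + min(1,4) + min(1,4) + min(1,4) + min(1,4)
    = 4 + 1 + 1 + 1 + 1
    = 8.

8


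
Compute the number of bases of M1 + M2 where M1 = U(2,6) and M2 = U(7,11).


Bases of a direct sum M1 + M2: |B| = |B(M1)| * |B(M2)|.
|B(U(2,6))| = C(6,2) = 15.
|B(U(7,11))| = C(11,7) = 330.
Total bases = 15 * 330 = 4950.

4950


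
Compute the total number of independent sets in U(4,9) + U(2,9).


For a direct sum, |I(M1+M2)| = |I(M1)| * |I(M2)|.
|I(U(4,9))| = sum C(9,k) for k=0..4 = 256.
|I(U(2,9))| = sum C(9,k) for k=0..2 = 46.
Total = 256 * 46 = 11776.

11776


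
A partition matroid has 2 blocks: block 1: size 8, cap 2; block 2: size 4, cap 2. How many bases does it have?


A basis picks exactly ci elements from block i.
Number of bases = product of C(|Si|, ci).
= C(8,2) * C(4,2)
= 28 * 6
= 168.

168


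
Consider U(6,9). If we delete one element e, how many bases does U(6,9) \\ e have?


Deleting e from U(6,9) gives U(6,8) since n > r.
Bases of U(6,8) = C(8,6) = 8! / (6! * 2!) = 28.

28


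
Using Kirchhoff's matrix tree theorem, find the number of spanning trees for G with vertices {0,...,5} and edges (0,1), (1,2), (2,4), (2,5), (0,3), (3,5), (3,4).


By Kirchhoff's matrix tree theorem, the number of spanning trees equals
the determinant of any cofactor of the Laplacian matrix L.
G has 6 vertices and 7 edges.
Computing the (5 x 5) cofactor determinant gives 16.

16


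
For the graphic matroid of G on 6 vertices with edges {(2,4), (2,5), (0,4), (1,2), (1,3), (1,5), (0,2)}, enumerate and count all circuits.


A circuit in a graphic matroid = edge set of a simple cycle.
G has 6 vertices and 7 edges.
Enumerating all minimal edge subsets forming cycles...
Total circuits found: 2.

2


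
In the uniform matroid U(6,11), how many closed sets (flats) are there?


Flats of U(6,11): every subset of size < 6 is a flat, plus E itself.
Count = C(11,0) + C(11,1) + C(11,2) + C(11,3) + C(11,4) + C(11,5) + 1
     = 1 + 11 + 55 + 165 + 330 + 462 + 1
     = 1025.

1025


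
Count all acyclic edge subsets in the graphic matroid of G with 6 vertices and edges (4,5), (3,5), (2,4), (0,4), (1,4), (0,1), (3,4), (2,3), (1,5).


An independent set in a graphic matroid is an acyclic edge subset.
G has 6 vertices and 9 edges.
Enumerate all 2^9 = 512 subsets, checking for acyclicity.
Total independent sets = 280.

280


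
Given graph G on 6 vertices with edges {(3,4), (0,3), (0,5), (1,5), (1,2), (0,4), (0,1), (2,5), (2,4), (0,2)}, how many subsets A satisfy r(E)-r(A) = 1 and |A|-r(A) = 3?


R(x,y) = sum over A in 2^E of x^(r(E)-r(A)) * y^(|A|-r(A)).
G has 6 vertices, 10 edges. r(E) = 5.
Enumerate all 2^10 = 1024 subsets.
Count subsets with r(E)-r(A)=1 and |A|-r(A)=3: 12.

12


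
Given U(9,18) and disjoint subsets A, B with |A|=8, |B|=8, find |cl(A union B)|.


|A union B| = 8 + 8 = 16 (disjoint).
In U(9,18), cl(S) = S if |S| < 9, else cl(S) = E.
Since 16 >= 9, cl(A union B) = E.
|cl(A union B)| = 18.

18


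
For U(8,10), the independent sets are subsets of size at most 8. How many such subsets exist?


Independent sets of U(8,10) are all subsets of size <= 8.
Count = C(10,0) + C(10,1) + C(10,2) + C(10,3) + C(10,4) + C(10,5) + C(10,6) + C(10,7) + C(10,8)
     = 1 + 10 + 45 + 120 + 210 + 252 + 210 + 120 + 45
     = 1013.

1013


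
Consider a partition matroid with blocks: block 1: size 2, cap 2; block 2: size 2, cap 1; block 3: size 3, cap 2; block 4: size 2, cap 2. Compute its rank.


Rank of a partition matroid = sum of min(|Si|, ci) for each block.
= min(2,2) + min(2,1) + min(3,2) + min(2,2)
= 2 + 1 + 2 + 2
= 7.

7


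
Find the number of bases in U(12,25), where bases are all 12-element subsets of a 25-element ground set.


Bases of U(12,25) are all 12-element subsets of the 25-element ground set.
Number of bases = C(25,12).
C(25,12) = 25! / (12! * 13!) = 5200300.

5200300


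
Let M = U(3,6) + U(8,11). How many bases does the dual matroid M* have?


(M1+M2)* = M1* + M2*.
M1* = U(3,6), bases: C(6,3) = 20.
M2* = U(3,11), bases: C(11,3) = 165.
|B(M*)| = 20 * 165 = 3300.

3300


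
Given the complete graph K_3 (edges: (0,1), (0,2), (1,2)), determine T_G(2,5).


T(K_3; x,y) = x^2 + x + y.
T(2,5) = 4 + 2 + 5 = 11.

11


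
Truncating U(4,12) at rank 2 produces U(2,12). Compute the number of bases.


Truncating U(4,12) to rank 2 gives U(2,12).
Bases of U(2,12) are all 2-element subsets of 12 elements.
Number of bases = (12 choose 2) = 66.

66


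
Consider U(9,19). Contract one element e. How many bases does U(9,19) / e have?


Contracting e from U(9,19) gives U(8,18).
Bases of U(8,18) = (18 choose 8) = 43758.

43758


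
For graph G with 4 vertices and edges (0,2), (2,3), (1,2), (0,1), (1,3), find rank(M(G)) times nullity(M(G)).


r(M) = |V| - c = 4 - 1 = 3.
nullity = |E| - r(M) = 5 - 3 = 2.
Product = 3 * 2 = 6.

6


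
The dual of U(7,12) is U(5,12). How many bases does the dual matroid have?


The dual of U(r,n) is U(n-r, n) = U(5,12).
Bases of U(5,12) are all (5)-element subsets.
|B(M*)| = C(12,5) = 12! / (5! * 7!) = 792.

792


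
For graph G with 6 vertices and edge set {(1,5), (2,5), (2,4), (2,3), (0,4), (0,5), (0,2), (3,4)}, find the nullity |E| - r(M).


Cycle rank (nullity) = |E| - r(M) = |E| - (|V| - c).
|E| = 8, |V| = 6, c = 1.
Nullity = 8 - (6 - 1) = 8 - 5 = 3.

3


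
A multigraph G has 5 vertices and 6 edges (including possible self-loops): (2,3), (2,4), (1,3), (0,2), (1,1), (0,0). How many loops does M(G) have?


In a graphic matroid, a loop is a self-loop edge (u,u) with rank 0.
Examining all 6 edges for self-loops...
Self-loops found: (1,1), (0,0)
Number of loops = 2.

2


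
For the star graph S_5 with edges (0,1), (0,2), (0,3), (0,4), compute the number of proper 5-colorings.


P(tree, k) = k * (k-1)^(4) for any tree on 5 vertices.
P(5) = 5 * 4^4 = 5 * 256 = 1280.

1280


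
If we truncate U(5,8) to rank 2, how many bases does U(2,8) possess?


Truncating U(5,8) to rank 2 gives U(2,8).
Bases of U(2,8) are all 2-element subsets of 8 elements.
Number of bases = C(8,2) = (8 * 7) / (1 * 2) = 28.

28


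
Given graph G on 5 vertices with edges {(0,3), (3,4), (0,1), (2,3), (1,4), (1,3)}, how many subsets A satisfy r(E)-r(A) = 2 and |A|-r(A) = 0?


R(x,y) = sum over A in 2^E of x^(r(E)-r(A)) * y^(|A|-r(A)).
G has 5 vertices, 6 edges. r(E) = 4.
Enumerate all 2^6 = 64 subsets.
Count subsets with r(E)-r(A)=2 and |A|-r(A)=0: 15.

15


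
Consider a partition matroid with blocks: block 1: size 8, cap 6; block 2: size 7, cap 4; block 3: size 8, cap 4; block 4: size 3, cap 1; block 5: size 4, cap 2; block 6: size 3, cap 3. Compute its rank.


Rank of a partition matroid = sum of min(|Si|, ci) for each block.
= min(8,6) + min(7,4) + min(8,4) + min(3,1) + min(4,2) + min(3,3)
= 6 + 4 + 4 + 1 + 2 + 3
= 20.

20


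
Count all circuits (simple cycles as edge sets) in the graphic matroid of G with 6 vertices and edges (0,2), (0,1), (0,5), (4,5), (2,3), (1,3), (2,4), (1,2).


A circuit in a graphic matroid = edge set of a simple cycle.
G has 6 vertices and 8 edges.
Enumerating all minimal edge subsets forming cycles...
Total circuits found: 6.

6


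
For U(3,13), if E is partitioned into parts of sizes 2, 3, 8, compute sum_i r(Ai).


r(Ai) = min(|Ai|, 3) for each part.
Sum = min(2,3) + min(3,3) + min(8,3)
    = 2 + 3 + 3
    = 8.

8


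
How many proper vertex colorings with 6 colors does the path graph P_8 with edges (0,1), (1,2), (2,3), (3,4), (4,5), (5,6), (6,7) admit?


P(P_8, k) = k * (k-1)^(7).
P(6) = 6 * 5^7 = 6 * 78125 = 468750.

468750


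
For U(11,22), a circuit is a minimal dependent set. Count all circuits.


In U(11,22), circuits are the (12)-element subsets.
Any set of 12 elements is dependent, and removing any one element gives
an independent set of size 11, so it is a minimal dependent set.
Number of circuits = C(22,12) = 646646.

646646


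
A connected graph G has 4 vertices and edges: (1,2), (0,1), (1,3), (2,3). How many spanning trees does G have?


By Kirchhoff's matrix tree theorem, the number of spanning trees equals
the determinant of any cofactor of the Laplacian matrix L.
G has 4 vertices and 4 edges.
Computing the (3 x 3) cofactor determinant gives 3.

3


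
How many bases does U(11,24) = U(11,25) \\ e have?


Deleting e from U(11,25) gives U(11,24) since n > r.
Bases of U(11,24) = (24 choose 11) = 2496144.

2496144


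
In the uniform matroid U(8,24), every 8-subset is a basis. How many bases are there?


Bases of U(8,24) are all 8-element subsets of the 24-element ground set.
Number of bases = C(24,8).
C(24,8) = 24! / (8! * 16!) = 735471.

735471


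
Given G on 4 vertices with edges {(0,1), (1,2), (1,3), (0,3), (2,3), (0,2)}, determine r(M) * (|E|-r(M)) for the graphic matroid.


r(M) = |V| - c = 4 - 1 = 3.
nullity = |E| - r(M) = 6 - 3 = 3.
Product = 3 * 3 = 9.

9


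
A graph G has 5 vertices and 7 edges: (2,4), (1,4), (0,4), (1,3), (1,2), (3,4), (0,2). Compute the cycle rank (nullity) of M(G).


Cycle rank (nullity) = |E| - r(M) = |E| - (|V| - c).
|E| = 7, |V| = 5, c = 1.
Nullity = 7 - (5 - 1) = 7 - 4 = 3.

3


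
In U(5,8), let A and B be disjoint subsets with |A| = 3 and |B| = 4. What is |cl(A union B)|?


|A union B| = 3 + 4 = 7 (disjoint).
In U(5,8), cl(S) = S if |S| < 5, else cl(S) = E.
Since 7 >= 5, cl(A union B) = E.
|cl(A union B)| = 8.

8


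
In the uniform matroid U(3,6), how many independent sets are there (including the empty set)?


Independent sets of U(3,6) are all subsets of size <= 3.
Count = C(6,0) + C(6,1) + C(6,2) + C(6,3)
     = 1 + 6 + 15 + 20
     = 42.

42


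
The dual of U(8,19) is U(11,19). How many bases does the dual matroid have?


The dual of U(r,n) is U(n-r, n) = U(11,19).
Bases of U(11,19) are all (11)-element subsets.
|B(M*)| = C(19,11) = 19! / (11! * 8!) = 75582.

75582


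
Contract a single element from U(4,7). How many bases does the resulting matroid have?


Contracting e from U(4,7) gives U(3,6).
Bases of U(3,6) = C(6,3) = (6 * 5 * 4) / (1 * 2 * 3) = 20.

20


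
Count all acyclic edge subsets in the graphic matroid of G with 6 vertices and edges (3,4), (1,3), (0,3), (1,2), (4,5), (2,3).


An independent set in a graphic matroid is an acyclic edge subset.
G has 6 vertices and 6 edges.
Enumerate all 2^6 = 64 subsets, checking for acyclicity.
Total independent sets = 56.

56


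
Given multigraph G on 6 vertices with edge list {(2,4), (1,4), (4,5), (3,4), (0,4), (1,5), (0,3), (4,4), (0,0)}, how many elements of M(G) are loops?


In a graphic matroid, a loop is a self-loop edge (u,u) with rank 0.
Examining all 9 edges for self-loops...
Self-loops found: (4,4), (0,0)
Number of loops = 2.

2


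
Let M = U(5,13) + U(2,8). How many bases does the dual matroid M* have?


(M1+M2)* = M1* + M2*.
M1* = U(8,13), bases: C(13,8) = 1287.
M2* = U(6,8), bases: C(8,6) = 28.
|B(M*)| = 1287 * 28 = 36036.

36036


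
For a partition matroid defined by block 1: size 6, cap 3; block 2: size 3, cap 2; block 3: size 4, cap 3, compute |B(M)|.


A basis picks exactly ci elements from block i.
Number of bases = product of C(|Si|, ci).
= C(6,3) * C(3,2) * C(4,3)
= 20 * 3 * 4
= 240.

240


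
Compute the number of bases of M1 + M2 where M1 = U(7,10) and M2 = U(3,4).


Bases of a direct sum M1 + M2: |B| = |B(M1)| * |B(M2)|.
|B(U(7,10))| = C(10,7) = 120.
|B(U(3,4))| = C(4,3) = 4.
Total bases = 120 * 4 = 480.

480


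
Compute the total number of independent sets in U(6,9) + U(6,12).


For a direct sum, |I(M1+M2)| = |I(M1)| * |I(M2)|.
|I(U(6,9))| = sum C(9,k) for k=0..6 = 466.
|I(U(6,12))| = sum C(12,k) for k=0..6 = 2510.
Total = 466 * 2510 = 1169660.

1169660


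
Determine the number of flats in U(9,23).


Flats of U(9,23): every subset of size < 9 is a flat, plus E itself.
Count = (23 choose 0) + (23 choose 1) + (23 choose 2) + (23 choose 3) + (23 choose 4) + (23 choose 5) + (23 choose 6) + (23 choose 7) + (23 choose 8) + 1
     = 1 + 23 + 253 + 1771 + 8855 + 33649 + 100947 + 245157 + 490314 + 1
     = 880971.

880971


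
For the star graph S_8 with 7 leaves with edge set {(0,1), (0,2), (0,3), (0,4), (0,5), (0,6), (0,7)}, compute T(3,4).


A star on 8 vertices is a tree with 7 edges.
T(x,y) = x^(7) for any tree.
T(3,4) = 3^7 = 2187.

2187


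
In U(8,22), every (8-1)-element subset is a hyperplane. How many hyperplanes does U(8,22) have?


Hyperplanes of U(8,22) are flats of rank 7.
In a uniform matroid, these are exactly the (7)-element subsets.
Count = (22 choose 7) = 170544.

170544


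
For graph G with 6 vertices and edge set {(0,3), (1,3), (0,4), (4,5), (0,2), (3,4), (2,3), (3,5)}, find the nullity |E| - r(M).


Cycle rank (nullity) = |E| - r(M) = |E| - (|V| - c).
|E| = 8, |V| = 6, c = 1.
Nullity = 8 - (6 - 1) = 8 - 5 = 3.

3


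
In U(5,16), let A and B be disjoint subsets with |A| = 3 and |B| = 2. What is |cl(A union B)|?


|A union B| = 3 + 2 = 5 (disjoint).
In U(5,16), cl(S) = S if |S| < 5, else cl(S) = E.
Since 5 >= 5, cl(A union B) = E.
|cl(A union B)| = 16.

16


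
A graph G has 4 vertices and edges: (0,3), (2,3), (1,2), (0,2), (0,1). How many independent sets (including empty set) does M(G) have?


An independent set in a graphic matroid is an acyclic edge subset.
G has 4 vertices and 5 edges.
Enumerate all 2^5 = 32 subsets, checking for acyclicity.
Total independent sets = 24.

24


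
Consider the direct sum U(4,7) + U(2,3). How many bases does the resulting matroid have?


Bases of a direct sum M1 + M2: |B| = |B(M1)| * |B(M2)|.
|B(U(4,7))| = C(7,4) = 35.
|B(U(2,3))| = C(3,2) = 3.
Total bases = 35 * 3 = 105.

105


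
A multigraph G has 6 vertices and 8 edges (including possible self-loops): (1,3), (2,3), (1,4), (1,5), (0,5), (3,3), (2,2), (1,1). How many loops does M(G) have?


In a graphic matroid, a loop is a self-loop edge (u,u) with rank 0.
Examining all 8 edges for self-loops...
Self-loops found: (3,3), (2,2), (1,1)
Number of loops = 3.

3


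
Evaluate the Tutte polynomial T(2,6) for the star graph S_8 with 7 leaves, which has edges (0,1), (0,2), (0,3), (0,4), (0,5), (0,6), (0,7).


A star on 8 vertices is a tree with 7 edges.
T(x,y) = x^(7) for any tree.
T(2,6) = 2^7 = 128.

128


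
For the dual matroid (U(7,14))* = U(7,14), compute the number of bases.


The dual of U(r,n) is U(n-r, n) = U(7,14).
Bases of U(7,14) are all (7)-element subsets.
|B(M*)| = C(14,7) = 14! / (7! * 7!) = 3432.

3432


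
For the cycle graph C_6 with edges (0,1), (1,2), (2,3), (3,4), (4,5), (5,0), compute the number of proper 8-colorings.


P(C_6, k) = (k-1)^6 + (-1)^6*(k-1).
P(8) = (7)^6 + 7
= 117649 + 7 = 117656.

117656


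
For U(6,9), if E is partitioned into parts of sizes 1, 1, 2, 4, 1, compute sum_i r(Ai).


r(Ai) = min(|Ai|, 6) for each part.
Sum = min(1,6) + min(1,6) + min(2,6) + min(4,6) + min(1,6)
    = 1 + 1 + 2 + 4 + 1
    = 9.

9


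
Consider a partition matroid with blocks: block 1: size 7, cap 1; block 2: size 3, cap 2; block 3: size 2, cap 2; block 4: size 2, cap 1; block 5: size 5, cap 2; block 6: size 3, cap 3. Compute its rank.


Rank of a partition matroid = sum of min(|Si|, ci) for each block.
= min(7,1) + min(3,2) + min(2,2) + min(2,1) + min(5,2) + min(3,3)
= 1 + 2 + 2 + 1 + 2 + 3
= 11.

11


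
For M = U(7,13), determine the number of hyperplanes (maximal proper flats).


Hyperplanes of U(7,13) are flats of rank 6.
In a uniform matroid, these are exactly the (6)-element subsets.
Count = C(13,6) = 1716.

1716


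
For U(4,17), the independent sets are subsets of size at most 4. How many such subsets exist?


Independent sets of U(4,17) are all subsets of size <= 4.
Count = C(17,0) + C(17,1) + C(17,2) + C(17,3) + C(17,4)
     = 1 + 17 + 136 + 680 + 2380
     = 3214.

3214


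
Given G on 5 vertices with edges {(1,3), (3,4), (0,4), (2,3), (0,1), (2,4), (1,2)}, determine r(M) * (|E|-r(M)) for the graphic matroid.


r(M) = |V| - c = 5 - 1 = 4.
nullity = |E| - r(M) = 7 - 4 = 3.
Product = 4 * 3 = 12.

12


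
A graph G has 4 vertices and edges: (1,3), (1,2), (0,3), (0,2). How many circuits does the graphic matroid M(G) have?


A circuit in a graphic matroid = edge set of a simple cycle.
G has 4 vertices and 4 edges.
Enumerating all minimal edge subsets forming cycles...
Total circuits found: 1.

1


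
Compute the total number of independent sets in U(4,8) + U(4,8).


For a direct sum, |I(M1+M2)| = |I(M1)| * |I(M2)|.
|I(U(4,8))| = sum C(8,k) for k=0..4 = 163.
|I(U(4,8))| = sum C(8,k) for k=0..4 = 163.
Total = 163 * 163 = 26569.

26569


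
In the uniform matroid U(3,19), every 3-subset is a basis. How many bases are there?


Bases of U(3,19) are all 3-element subsets of the 19-element ground set.
Number of bases = C(19,3).
C(19,3) = 19! / (3! * 16!) = 969.

969


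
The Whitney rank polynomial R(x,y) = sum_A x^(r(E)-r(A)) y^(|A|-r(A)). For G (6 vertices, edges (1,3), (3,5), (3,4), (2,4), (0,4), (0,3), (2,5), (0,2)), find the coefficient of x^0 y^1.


R(x,y) = sum over A in 2^E of x^(r(E)-r(A)) * y^(|A|-r(A)).
G has 6 vertices, 8 edges. r(E) = 5.
Enumerate all 2^8 = 256 subsets.
Count subsets with r(E)-r(A)=0 and |A|-r(A)=1: 20.

20


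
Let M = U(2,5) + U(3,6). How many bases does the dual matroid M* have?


(M1+M2)* = M1* + M2*.
M1* = U(3,5), bases: C(5,3) = 10.
M2* = U(3,6), bases: C(6,3) = 20.
|B(M*)| = 10 * 20 = 200.

200


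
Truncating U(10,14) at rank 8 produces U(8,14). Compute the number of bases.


Truncating U(10,14) to rank 8 gives U(8,14).
Bases of U(8,14) are all 8-element subsets of 14 elements.
Number of bases = (14 choose 8) = 3003.

3003


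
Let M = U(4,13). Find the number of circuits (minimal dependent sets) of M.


In U(4,13), circuits are the (5)-element subsets.
Any set of 5 elements is dependent, and removing any one element gives
an independent set of size 4, so it is a minimal dependent set.
Number of circuits = C(13,5) = 13! / (5! * 8!) = 1287.

1287


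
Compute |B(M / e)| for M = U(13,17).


Contracting e from U(13,17) gives U(12,16).
Bases of U(12,16) = C(16,12) = 1820.

1820


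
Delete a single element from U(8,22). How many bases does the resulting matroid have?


Deleting e from U(8,22) gives U(8,21) since n > r.
Bases of U(8,21) = C(21,8) = 21! / (8! * 13!) = 203490.

203490


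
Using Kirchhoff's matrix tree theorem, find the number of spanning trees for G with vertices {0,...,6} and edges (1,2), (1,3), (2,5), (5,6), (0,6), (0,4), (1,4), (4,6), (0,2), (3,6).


By Kirchhoff's matrix tree theorem, the number of spanning trees equals
the determinant of any cofactor of the Laplacian matrix L.
G has 7 vertices and 10 edges.
Computing the (6 x 6) cofactor determinant gives 104.

104


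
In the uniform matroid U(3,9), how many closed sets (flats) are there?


Flats of U(3,9): every subset of size < 3 is a flat, plus E itself.
Count = C(9,0) + C(9,1) + C(9,2) + 1
     = 1 + 9 + 36 + 1
     = 47.

47


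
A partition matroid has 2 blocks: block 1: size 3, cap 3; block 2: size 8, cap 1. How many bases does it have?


A basis picks exactly ci elements from block i.
Number of bases = product of C(|Si|, ci).
= C(3,3) * C(8,1)
= 1 * 8
= 8.

8


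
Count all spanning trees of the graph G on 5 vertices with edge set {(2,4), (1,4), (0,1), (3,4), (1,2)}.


By Kirchhoff's matrix tree theorem, the number of spanning trees equals
the determinant of any cofactor of the Laplacian matrix L.
G has 5 vertices and 5 edges.
Computing the (4 x 4) cofactor determinant gives 3.

3


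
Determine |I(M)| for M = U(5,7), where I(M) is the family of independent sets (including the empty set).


Independent sets of U(5,7) are all subsets of size <= 5.
Count = (7 choose 0) + (7 choose 1) + (7 choose 2) + (7 choose 3) + (7 choose 4) + (7 choose 5)
     = 1 + 7 + 21 + 35 + 35 + 21
     = 120.

120


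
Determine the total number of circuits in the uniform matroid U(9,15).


In U(9,15), circuits are the (10)-element subsets.
Any set of 10 elements is dependent, and removing any one element gives
an independent set of size 9, so it is a minimal dependent set.
Number of circuits = (15 choose 10) = 3003.

3003


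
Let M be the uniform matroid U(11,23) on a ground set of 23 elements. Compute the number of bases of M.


Bases of U(11,23) are all 11-element subsets of the 23-element ground set.
Number of bases = C(23,11).
(23 choose 11) = 1352078.

1352078


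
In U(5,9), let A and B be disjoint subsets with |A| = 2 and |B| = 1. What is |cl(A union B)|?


|A union B| = 2 + 1 = 3 (disjoint).
In U(5,9), cl(S) = S if |S| < 5, else cl(S) = E.
Since 3 < 5, cl(A union B) = A union B.
|cl(A union B)| = 3.

3


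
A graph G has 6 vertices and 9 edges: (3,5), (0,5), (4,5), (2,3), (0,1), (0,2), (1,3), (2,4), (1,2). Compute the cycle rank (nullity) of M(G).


Cycle rank (nullity) = |E| - r(M) = |E| - (|V| - c).
|E| = 9, |V| = 6, c = 1.
Nullity = 9 - (6 - 1) = 9 - 5 = 4.

4


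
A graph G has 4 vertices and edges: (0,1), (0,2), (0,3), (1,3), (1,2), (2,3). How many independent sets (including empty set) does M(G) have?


An independent set in a graphic matroid is an acyclic edge subset.
G has 4 vertices and 6 edges.
Enumerate all 2^6 = 64 subsets, checking for acyclicity.
Total independent sets = 38.

38


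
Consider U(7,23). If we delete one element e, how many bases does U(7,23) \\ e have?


Deleting e from U(7,23) gives U(7,22) since n > r.
Bases of U(7,22) = C(22,7) = 170544.

170544


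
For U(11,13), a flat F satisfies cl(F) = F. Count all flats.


Flats of U(11,13): every subset of size < 11 is a flat, plus E itself.
Count = C(13,0) + C(13,1) + C(13,2) + C(13,3) + C(13,4) + C(13,5) + C(13,6) + C(13,7) + C(13,8) + C(13,9) + C(13,10) + 1
     = 1 + 13 + 78 + 286 + 715 + 1287 + 1716 + 1716 + 1287 + 715 + 286 + 1
     = 8101.

8101


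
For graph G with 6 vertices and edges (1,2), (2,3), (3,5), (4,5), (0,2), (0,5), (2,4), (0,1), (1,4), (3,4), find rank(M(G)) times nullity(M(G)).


r(M) = |V| - c = 6 - 1 = 5.
nullity = |E| - r(M) = 10 - 5 = 5.
Product = 5 * 5 = 25.

25


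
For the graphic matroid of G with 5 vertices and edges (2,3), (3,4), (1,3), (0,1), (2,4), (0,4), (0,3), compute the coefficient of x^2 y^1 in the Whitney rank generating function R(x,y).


R(x,y) = sum over A in 2^E of x^(r(E)-r(A)) * y^(|A|-r(A)).
G has 5 vertices, 7 edges. r(E) = 4.
Enumerate all 2^7 = 128 subsets.
Count subsets with r(E)-r(A)=2 and |A|-r(A)=1: 3.

3


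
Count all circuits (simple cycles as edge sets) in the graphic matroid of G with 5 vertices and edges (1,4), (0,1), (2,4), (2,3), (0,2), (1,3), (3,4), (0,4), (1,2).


A circuit in a graphic matroid = edge set of a simple cycle.
G has 5 vertices and 9 edges.
Enumerating all minimal edge subsets forming cycles...
Total circuits found: 22.

22


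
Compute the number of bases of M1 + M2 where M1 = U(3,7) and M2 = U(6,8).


Bases of a direct sum M1 + M2: |B| = |B(M1)| * |B(M2)|.
|B(U(3,7))| = C(7,3) = 35.
|B(U(6,8))| = C(8,6) = 28.
Total bases = 35 * 28 = 980.

980


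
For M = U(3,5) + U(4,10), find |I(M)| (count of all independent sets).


For a direct sum, |I(M1+M2)| = |I(M1)| * |I(M2)|.
|I(U(3,5))| = sum C(5,k) for k=0..3 = 26.
|I(U(4,10))| = sum C(10,k) for k=0..4 = 386.
Total = 26 * 386 = 10036.

10036


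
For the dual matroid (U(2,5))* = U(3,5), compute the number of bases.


The dual of U(r,n) is U(n-r, n) = U(3,5).
Bases of U(3,5) are all (3)-element subsets.
|B(M*)| = C(5,3) = 5! / (3! * 2!) = 10.

10


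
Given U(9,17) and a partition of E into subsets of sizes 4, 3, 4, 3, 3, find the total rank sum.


r(Ai) = min(|Ai|, 9) for each part.
Sum = min(4,9) + min(3,9) + min(4,9) + min(3,9) + min(3,9)
    = 4 + 3 + 4 + 3 + 3
    = 17.

17


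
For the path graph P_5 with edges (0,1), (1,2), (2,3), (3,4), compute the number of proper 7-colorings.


P(P_5, k) = k * (k-1)^(4).
P(7) = 7 * 6^4 = 7 * 1296 = 9072.

9072


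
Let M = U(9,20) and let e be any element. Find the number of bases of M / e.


Contracting e from U(9,20) gives U(8,19).
Bases of U(8,19) = C(19,8) = 19! / (8! * 11!) = 75582.

75582


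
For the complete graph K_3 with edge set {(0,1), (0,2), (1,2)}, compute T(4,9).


T(K_3; x,y) = x^2 + x + y.
T(4,9) = 16 + 4 + 9 = 29.

29


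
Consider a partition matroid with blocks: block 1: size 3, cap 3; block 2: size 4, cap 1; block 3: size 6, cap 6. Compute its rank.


Rank of a partition matroid = sum of min(|Si|, ci) for each block.
= min(3,3) + min(4,1) + min(6,6)
= 3 + 1 + 6
= 10.

10


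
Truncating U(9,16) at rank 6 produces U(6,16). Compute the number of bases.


Truncating U(9,16) to rank 6 gives U(6,16).
Bases of U(6,16) are all 6-element subsets of 16 elements.
Number of bases = C(16,6) = 16! / (6! * 10!) = 8008.

8008


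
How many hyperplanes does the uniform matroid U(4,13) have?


Hyperplanes of U(4,13) are flats of rank 3.
In a uniform matroid, these are exactly the (3)-element subsets.
Count = C(13,3) = (13 * 12 * 11) / (1 * 2 * 3) = 286.

286


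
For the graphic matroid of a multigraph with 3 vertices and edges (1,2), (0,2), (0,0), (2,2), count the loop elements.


In a graphic matroid, a loop is a self-loop edge (u,u) with rank 0.
Examining all 4 edges for self-loops...
Self-loops found: (0,0), (2,2)
Number of loops = 2.

2


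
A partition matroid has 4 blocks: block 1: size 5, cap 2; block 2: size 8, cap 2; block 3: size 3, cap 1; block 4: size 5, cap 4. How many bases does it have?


A basis picks exactly ci elements from block i.
Number of bases = product of C(|Si|, ci).
= C(5,2) * C(8,2) * C(3,1) * C(5,4)
= 10 * 28 * 3 * 5
= 4200.

4200


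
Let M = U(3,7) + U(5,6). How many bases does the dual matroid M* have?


(M1+M2)* = M1* + M2*.
M1* = U(4,7), bases: C(7,4) = 35.
M2* = U(1,6), bases: C(6,1) = 6.
|B(M*)| = 35 * 6 = 210.

210


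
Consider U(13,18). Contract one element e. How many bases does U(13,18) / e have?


Contracting e from U(13,18) gives U(12,17).
Bases of U(12,17) = C(17,12) = 6188.

6188


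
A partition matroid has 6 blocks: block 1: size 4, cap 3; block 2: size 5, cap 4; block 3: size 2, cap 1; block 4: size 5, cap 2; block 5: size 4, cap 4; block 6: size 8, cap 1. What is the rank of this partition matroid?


Rank of a partition matroid = sum of min(|Si|, ci) for each block.
= min(4,3) + min(5,4) + min(2,1) + min(5,2) + min(4,4) + min(8,1)
= 3 + 4 + 1 + 2 + 4 + 1
= 15.

15


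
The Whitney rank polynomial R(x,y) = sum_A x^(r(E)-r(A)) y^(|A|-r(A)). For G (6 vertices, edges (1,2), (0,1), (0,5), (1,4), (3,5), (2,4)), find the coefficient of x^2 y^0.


R(x,y) = sum over A in 2^E of x^(r(E)-r(A)) * y^(|A|-r(A)).
G has 6 vertices, 6 edges. r(E) = 5.
Enumerate all 2^6 = 64 subsets.
Count subsets with r(E)-r(A)=2 and |A|-r(A)=0: 19.

19


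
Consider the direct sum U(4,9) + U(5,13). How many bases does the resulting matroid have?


Bases of a direct sum M1 + M2: |B| = |B(M1)| * |B(M2)|.
|B(U(4,9))| = C(9,4) = 126.
|B(U(5,13))| = C(13,5) = 1287.
Total bases = 126 * 1287 = 162162.

162162


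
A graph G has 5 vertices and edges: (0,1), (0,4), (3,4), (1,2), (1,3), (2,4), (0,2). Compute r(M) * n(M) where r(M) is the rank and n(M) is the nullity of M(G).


r(M) = |V| - c = 5 - 1 = 4.
nullity = |E| - r(M) = 7 - 4 = 3.
Product = 4 * 3 = 12.

12


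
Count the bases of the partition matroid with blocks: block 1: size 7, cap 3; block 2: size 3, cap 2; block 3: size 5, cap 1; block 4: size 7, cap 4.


A basis picks exactly ci elements from block i.
Number of bases = product of C(|Si|, ci).
= C(7,3) * C(3,2) * C(5,1) * C(7,4)
= 35 * 3 * 5 * 35
= 18375.

18375


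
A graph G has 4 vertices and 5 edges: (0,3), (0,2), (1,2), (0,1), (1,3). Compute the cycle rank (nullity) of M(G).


Cycle rank (nullity) = |E| - r(M) = |E| - (|V| - c).
|E| = 5, |V| = 4, c = 1.
Nullity = 5 - (4 - 1) = 5 - 3 = 2.

2


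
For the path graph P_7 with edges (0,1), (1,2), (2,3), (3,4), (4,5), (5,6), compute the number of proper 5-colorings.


P(P_7, k) = k * (k-1)^(6).
P(5) = 5 * 4^6 = 5 * 4096 = 20480.

20480


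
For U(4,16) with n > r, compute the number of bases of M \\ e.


Deleting e from U(4,16) gives U(4,15) since n > r.
Bases of U(4,15) = C(15,4) = 15! / (4! * 11!) = 1365.

1365


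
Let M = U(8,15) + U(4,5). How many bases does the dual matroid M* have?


(M1+M2)* = M1* + M2*.
M1* = U(7,15), bases: C(15,7) = 6435.
M2* = U(1,5), bases: C(5,1) = 5.
|B(M*)| = 6435 * 5 = 32175.

32175


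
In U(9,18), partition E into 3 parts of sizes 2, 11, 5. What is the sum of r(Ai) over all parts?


r(Ai) = min(|Ai|, 9) for each part.
Sum = min(2,9) + min(11,9) + min(5,9)
    = 2 + 9 + 5
    = 16.

16


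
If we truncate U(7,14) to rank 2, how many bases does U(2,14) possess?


Truncating U(7,14) to rank 2 gives U(2,14).
Bases of U(2,14) are all 2-element subsets of 14 elements.
Number of bases = C(14,2) = 14! / (2! * 12!) = 91.

91


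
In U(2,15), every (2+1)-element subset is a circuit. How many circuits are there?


In U(2,15), circuits are the (3)-element subsets.
Any set of 3 elements is dependent, and removing any one element gives
an independent set of size 2, so it is a minimal dependent set.
Number of circuits = C(15,3) = 15! / (3! * 12!) = 455.

455


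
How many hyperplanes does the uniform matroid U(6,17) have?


Hyperplanes of U(6,17) are flats of rank 5.
In a uniform matroid, these are exactly the (5)-element subsets.
Count = C(17,5) = 6188.

6188


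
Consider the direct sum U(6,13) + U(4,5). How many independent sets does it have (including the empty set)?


For a direct sum, |I(M1+M2)| = |I(M1)| * |I(M2)|.
|I(U(6,13))| = sum C(13,k) for k=0..6 = 4096.
|I(U(4,5))| = sum C(5,k) for k=0..4 = 31.
Total = 4096 * 31 = 126976.

126976


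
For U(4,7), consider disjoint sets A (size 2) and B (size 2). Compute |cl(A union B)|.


|A union B| = 2 + 2 = 4 (disjoint).
In U(4,7), cl(S) = S if |S| < 4, else cl(S) = E.
Since 4 >= 4, cl(A union B) = E.
|cl(A union B)| = 7.

7


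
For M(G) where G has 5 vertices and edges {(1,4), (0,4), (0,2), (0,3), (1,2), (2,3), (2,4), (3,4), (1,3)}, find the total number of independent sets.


An independent set in a graphic matroid is an acyclic edge subset.
G has 5 vertices and 9 edges.
Enumerate all 2^9 = 512 subsets, checking for acyclicity.
Total independent sets = 198.

198
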